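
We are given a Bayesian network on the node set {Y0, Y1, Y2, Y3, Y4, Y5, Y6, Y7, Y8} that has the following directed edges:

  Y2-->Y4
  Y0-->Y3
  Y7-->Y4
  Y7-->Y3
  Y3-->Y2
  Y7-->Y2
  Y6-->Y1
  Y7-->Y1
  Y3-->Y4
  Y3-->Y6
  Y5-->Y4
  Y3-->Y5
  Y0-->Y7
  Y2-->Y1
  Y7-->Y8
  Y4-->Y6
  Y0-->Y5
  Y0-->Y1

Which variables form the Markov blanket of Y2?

By definition, MB(Y2) is built from Y2's parents, Y2's children, and the co-parents of Y2.
Y2 has parents Y3, Y7.
Ch(Y2) = {Y1, Y4}.
Co-parents of Y2 (other parents of its children):
  Y4 also has parents Y3, Y5, Y7.
  Y1 also has parents Y0, Y6, Y7.
So the Markov blanket of Y2 is {Y0, Y1, Y3, Y4, Y5, Y6, Y7}.

{Y0, Y1, Y3, Y4, Y5, Y6, Y7}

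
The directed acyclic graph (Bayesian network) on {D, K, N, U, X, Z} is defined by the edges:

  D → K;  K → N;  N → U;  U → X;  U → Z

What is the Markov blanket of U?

A node's Markov blanket = Pa ∪ Ch ∪ (parents of Ch other than the node itself).
U has parent N.
Ch(U) = {X, Z}.
For each child, the remaining parents (spouses of U):
  X has no other parent.
  Z: no additional parents.
MB(U) = {N, X, Z}.

{N, X, Z}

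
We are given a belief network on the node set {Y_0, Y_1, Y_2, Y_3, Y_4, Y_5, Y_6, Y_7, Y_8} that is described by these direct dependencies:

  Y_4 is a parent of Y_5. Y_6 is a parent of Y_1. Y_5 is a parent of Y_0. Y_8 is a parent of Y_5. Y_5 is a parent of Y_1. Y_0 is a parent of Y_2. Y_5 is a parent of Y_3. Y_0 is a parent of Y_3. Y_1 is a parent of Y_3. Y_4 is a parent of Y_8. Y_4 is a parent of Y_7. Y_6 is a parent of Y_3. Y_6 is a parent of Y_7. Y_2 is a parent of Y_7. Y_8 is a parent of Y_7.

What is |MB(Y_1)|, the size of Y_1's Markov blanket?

4

Recall MB(v) = parents ∪ children ∪ spouses, where spouses are the other parents of v's children.
Pa(Y_1) = {Y_5, Y_6}.
Ch(Y_1) = {Y_3}.
For each child, the remaining parents (spouses of Y_1):
  Y_3's other parents are Y_0, Y_5, Y_6.
MB(Y_1) = {Y_0, Y_3, Y_5, Y_6}, which has 4 nodes.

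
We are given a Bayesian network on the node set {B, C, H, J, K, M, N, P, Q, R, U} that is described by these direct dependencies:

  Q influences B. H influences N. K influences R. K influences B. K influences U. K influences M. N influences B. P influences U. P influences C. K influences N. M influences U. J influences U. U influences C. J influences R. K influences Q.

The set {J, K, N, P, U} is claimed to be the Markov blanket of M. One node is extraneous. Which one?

M's children: U.
Parents of M: K.
Parents of each child, excluding M:
  U: J, K, P
MB(M) = {J, K, P, U}.
N is neither a parent, child, nor co-parent of M, so it does not belong.

N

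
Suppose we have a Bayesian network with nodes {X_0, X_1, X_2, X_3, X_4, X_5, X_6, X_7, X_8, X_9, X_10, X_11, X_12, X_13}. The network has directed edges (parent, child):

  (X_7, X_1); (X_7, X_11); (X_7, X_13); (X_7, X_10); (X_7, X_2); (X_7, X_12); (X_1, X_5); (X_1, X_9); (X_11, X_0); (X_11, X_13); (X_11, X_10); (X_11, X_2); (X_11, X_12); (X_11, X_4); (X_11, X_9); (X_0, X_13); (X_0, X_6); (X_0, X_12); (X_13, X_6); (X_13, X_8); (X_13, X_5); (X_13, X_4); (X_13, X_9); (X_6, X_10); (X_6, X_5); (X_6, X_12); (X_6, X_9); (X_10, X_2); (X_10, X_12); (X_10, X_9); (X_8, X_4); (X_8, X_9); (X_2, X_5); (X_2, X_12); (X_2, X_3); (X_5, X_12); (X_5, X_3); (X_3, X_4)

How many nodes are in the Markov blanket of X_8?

8

X_8 has children X_4, X_9.
X_8 has parent X_13.
For each child, the remaining parents (spouses of X_8):
  X_4: X_3, X_11, X_13
  X_9: X_1, X_6, X_10, X_11, X_13
MB(X_8) = {X_1, X_3, X_4, X_6, X_9, X_10, X_11, X_13}, which has 8 nodes.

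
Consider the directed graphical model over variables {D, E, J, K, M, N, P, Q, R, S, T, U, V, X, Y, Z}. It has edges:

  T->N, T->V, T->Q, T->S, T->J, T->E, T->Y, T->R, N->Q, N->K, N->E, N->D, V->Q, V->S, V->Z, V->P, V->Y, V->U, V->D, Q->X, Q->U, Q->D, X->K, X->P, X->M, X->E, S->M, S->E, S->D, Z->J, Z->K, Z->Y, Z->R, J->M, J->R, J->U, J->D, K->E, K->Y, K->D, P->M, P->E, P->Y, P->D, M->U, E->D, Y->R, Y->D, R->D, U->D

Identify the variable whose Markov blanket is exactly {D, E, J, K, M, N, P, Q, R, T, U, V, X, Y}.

S

The target node must have every member of {D, E, J, K, M, N, P, Q, R, T, U, V, X, Y} as a parent, child, or co-parent, and no others.
Parents of S: T, V; children: D, E, M; co-parents: E, J, K, N, P, Q, R, T, U, V, X, Y.
These exactly cover the given set, so the node is S.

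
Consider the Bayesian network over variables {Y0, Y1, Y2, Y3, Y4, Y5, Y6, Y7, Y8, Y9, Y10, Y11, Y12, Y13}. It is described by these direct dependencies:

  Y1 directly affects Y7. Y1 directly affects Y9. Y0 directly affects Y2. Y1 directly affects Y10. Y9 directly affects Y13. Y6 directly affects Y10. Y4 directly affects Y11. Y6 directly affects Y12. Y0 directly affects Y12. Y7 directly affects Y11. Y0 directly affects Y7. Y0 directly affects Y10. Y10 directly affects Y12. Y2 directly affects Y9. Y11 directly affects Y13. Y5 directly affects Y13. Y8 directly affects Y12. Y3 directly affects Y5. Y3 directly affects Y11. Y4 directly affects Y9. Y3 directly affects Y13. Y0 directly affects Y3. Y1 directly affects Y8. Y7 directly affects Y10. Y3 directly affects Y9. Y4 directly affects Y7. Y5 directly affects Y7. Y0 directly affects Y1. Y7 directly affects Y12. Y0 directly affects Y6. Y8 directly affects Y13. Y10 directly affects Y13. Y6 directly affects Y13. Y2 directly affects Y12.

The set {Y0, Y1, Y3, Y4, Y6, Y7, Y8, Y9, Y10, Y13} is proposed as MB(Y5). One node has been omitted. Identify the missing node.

Y11

Y5 has parent Y3.
Children of Y5: Y7, Y13.
Parents of each child, excluding Y5:
  Y7: Y0, Y1, Y4
  Y13: Y3, Y6, Y8, Y9, Y10, Y11
MB(Y5) = {Y0, Y1, Y3, Y4, Y6, Y7, Y8, Y9, Y10, Y11, Y13}.
Comparing with the claimed set, Y11 is missing.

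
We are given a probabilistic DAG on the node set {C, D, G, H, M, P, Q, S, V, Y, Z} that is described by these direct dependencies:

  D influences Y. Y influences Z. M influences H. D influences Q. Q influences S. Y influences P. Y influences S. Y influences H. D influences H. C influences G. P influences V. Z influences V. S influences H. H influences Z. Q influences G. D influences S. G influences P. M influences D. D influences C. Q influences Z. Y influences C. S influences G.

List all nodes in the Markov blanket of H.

By definition, MB(H) is built from H's parents, H's children, and the co-parents of H.
Ch(H) = {Z}.
Parents of H: D, M, S, Y.
Other parents of H's children:
  Z also has parents Q, Y.
So the Markov blanket of H is {D, M, Q, S, Y, Z}.

{D, M, Q, S, Y, Z}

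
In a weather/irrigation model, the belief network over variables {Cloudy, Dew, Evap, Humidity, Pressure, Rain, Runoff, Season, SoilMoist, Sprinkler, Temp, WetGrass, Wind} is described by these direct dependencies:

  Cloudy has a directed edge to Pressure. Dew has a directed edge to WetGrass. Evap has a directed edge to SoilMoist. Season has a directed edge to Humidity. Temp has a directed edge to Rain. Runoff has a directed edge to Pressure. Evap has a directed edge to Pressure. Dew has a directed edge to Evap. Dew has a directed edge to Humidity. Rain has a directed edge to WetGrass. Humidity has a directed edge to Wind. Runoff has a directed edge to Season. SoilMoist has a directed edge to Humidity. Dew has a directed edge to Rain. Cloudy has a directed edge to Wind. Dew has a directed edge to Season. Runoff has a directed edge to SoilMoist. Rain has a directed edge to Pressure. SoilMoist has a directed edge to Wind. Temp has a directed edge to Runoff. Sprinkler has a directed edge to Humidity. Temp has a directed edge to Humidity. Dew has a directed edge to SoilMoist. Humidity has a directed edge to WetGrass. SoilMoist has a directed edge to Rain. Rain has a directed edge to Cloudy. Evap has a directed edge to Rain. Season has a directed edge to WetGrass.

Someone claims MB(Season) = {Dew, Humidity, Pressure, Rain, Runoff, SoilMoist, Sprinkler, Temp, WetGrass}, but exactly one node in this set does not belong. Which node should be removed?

Season has children Humidity, WetGrass.
Season's parents: Dew, Runoff.
Co-parents of Season (other parents of its children):
  Humidity's other parents are Dew, SoilMoist, Sprinkler, Temp.
  WetGrass's other parents are Dew, Humidity, Rain.
MB(Season) = {Dew, Humidity, Rain, Runoff, SoilMoist, Sprinkler, Temp, WetGrass}.
Pressure is neither a parent, child, nor co-parent of Season, so it does not belong.

Pressure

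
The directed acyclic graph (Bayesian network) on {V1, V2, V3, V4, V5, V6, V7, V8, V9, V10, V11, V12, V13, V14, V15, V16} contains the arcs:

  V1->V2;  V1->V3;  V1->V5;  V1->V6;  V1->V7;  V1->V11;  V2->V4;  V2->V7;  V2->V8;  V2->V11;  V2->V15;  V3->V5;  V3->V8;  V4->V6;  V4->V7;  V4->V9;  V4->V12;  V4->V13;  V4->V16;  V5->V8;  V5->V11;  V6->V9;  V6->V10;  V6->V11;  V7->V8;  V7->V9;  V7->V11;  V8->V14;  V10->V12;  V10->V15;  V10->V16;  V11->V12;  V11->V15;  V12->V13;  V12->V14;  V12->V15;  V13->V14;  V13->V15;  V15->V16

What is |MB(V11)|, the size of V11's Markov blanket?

10

Recall MB(v) = parents ∪ children ∪ spouses, where spouses are the other parents of v's children.
Pa(V11) = {V1, V2, V5, V6, V7}.
Children of V11: V12, V15.
For each child, the remaining parents (spouses of V11):
  V12's other parents are V4, V10.
  parents(V15) \ {V11} = {V2, V10, V12, V13}.
MB(V11) = {V1, V2, V4, V5, V6, V7, V10, V12, V13, V15}, which has 10 nodes.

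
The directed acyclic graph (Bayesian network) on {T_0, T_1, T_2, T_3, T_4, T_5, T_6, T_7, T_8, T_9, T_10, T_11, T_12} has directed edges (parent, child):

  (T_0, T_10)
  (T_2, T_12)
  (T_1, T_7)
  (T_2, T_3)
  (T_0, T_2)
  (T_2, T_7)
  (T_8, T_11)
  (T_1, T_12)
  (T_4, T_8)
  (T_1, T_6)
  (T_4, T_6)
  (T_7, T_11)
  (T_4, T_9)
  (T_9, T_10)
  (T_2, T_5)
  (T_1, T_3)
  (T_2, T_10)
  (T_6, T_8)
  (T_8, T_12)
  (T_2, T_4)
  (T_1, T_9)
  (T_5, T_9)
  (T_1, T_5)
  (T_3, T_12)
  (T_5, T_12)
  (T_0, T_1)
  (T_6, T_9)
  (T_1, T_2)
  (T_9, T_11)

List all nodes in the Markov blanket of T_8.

{T_1, T_2, T_3, T_4, T_5, T_6, T_7, T_9, T_11, T_12}

Children of T_8: T_11, T_12.
T_8 has parents T_4, T_6.
Other parents of T_8's children:
  parents(T_11) \ {T_8} = {T_7, T_9}.
  T_12's other parents are T_1, T_2, T_3, T_5.
So the Markov blanket of T_8 is {T_1, T_2, T_3, T_4, T_5, T_6, T_7, T_9, T_11, T_12}.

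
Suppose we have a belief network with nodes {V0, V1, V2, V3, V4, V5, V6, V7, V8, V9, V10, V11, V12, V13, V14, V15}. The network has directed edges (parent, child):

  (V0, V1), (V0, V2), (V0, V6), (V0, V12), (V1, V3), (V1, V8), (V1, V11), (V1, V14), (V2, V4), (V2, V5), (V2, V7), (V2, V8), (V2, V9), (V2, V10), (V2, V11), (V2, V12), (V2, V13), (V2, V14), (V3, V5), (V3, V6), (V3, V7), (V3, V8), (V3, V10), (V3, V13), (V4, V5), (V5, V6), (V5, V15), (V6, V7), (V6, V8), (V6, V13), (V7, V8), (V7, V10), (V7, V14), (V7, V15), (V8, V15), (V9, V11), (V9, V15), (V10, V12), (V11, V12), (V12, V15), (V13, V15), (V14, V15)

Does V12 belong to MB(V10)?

Yes

V12 is a child of V10.
So V12 ∈ MB(V10).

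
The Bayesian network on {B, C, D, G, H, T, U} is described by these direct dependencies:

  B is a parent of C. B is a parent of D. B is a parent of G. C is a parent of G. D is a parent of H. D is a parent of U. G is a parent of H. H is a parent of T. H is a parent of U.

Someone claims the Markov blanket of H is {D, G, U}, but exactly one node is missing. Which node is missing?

A node's Markov blanket = Pa ∪ Ch ∪ (parents of Ch other than the node itself).
H has children T, U.
Pa(H) = {D, G}.
For each child, the remaining parents (spouses of H):
  T: no additional parents.
  parents(U) \ {H} = {D}.
MB(H) = {D, G, T, U}.
Comparing with the claimed set, T is missing.

T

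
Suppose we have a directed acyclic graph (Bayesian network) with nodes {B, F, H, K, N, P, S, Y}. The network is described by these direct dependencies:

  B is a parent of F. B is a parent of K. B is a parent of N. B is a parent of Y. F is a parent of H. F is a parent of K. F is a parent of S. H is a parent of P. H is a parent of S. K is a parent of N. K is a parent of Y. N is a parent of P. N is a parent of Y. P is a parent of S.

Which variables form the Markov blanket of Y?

Recall MB(v) = parents ∪ children ∪ spouses, where spouses are the other parents of v's children.
Y's children: none.
Pa(Y) = {B, K, N}.
With no children, Y has no spouses; the co-parent set is empty.
So the Markov blanket of Y is {B, K, N}.

{B, K, N}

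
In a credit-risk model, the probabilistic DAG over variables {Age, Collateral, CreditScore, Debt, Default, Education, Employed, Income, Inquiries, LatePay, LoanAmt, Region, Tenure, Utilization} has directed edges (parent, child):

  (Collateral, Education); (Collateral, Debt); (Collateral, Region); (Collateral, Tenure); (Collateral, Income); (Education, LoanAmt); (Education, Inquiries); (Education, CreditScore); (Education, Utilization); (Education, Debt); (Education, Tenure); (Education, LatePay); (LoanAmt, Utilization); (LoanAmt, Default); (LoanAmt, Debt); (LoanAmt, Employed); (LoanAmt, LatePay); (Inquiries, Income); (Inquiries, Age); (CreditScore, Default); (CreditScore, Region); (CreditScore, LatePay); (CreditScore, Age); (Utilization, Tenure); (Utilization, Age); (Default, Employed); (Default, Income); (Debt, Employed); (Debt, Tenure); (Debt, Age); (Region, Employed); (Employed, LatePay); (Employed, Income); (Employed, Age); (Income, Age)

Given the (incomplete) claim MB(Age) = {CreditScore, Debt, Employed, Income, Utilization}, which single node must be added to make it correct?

Inquiries

Pa(Age) = {CreditScore, Debt, Employed, Income, Inquiries, Utilization}.
Ch(Age) = {}.
With no children, Age has no spouses; the co-parent set is empty.
MB(Age) = {CreditScore, Debt, Employed, Income, Inquiries, Utilization}.
Comparing with the claimed set, Inquiries is missing.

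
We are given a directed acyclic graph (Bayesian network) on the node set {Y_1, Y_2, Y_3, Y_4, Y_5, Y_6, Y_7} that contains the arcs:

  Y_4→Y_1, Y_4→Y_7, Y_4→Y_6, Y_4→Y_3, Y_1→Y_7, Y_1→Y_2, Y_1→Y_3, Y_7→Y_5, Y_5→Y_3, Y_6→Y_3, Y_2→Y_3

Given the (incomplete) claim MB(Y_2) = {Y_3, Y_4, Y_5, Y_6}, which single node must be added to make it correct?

The Markov blanket of a node is its parents, its children, and the other parents of its children.
Ch(Y_2) = {Y_3}.
Parents of Y_2: Y_1.
Co-parents of Y_2 (other parents of its children):
  parents(Y_3) \ {Y_2} = {Y_1, Y_4, Y_5, Y_6}.
MB(Y_2) = {Y_1, Y_3, Y_4, Y_5, Y_6}.
Comparing with the claimed set, Y_1 is missing.

Y_1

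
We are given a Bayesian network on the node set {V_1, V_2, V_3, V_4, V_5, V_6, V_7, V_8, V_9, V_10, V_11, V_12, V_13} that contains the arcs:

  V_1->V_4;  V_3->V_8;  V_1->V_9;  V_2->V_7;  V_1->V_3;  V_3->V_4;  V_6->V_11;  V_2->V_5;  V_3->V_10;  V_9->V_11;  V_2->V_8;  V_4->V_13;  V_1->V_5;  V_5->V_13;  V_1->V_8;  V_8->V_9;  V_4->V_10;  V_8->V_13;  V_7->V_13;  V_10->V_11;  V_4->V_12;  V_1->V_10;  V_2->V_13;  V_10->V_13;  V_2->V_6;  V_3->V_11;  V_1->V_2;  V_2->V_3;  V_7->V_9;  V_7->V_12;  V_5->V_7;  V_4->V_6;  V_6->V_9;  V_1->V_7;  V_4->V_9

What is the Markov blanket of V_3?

{V_1, V_2, V_4, V_6, V_8, V_9, V_10, V_11}

By definition, MB(V_3) is built from V_3's parents, V_3's children, and the co-parents of V_3.
V_3's parents: V_1, V_2.
Children of V_3: V_4, V_8, V_10, V_11.
Other parents of V_3's children:
  V_4: V_1
  V_8: V_1, V_2
  V_10: V_1, V_4
  V_11: V_6, V_9, V_10
MB(V_3) = {V_1, V_2, V_4, V_6, V_8, V_9, V_10, V_11}.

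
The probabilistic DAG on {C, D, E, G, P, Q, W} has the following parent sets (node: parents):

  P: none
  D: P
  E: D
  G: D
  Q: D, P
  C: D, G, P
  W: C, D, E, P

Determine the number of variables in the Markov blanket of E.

The Markov blanket of a node is its parents, its children, and the other parents of its children.
E's parents: D.
Children of E: W.
For each child, the remaining parents (spouses of E):
  W's other parents are C, D, P.
MB(E) = {C, D, P, W}, which has 4 nodes.

4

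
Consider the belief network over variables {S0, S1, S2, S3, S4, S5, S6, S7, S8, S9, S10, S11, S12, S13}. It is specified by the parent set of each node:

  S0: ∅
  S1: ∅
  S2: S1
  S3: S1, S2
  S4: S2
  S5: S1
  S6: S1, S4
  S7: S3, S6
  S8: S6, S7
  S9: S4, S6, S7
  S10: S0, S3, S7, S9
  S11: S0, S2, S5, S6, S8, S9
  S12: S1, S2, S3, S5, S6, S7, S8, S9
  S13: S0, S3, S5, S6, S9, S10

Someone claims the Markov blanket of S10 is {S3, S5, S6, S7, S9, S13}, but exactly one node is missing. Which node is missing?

S10 has parents S0, S3, S7, S9.
Children of S10: S13.
For each child, the remaining parents (spouses of S10):
  S13: S0, S3, S5, S6, S9
MB(S10) = {S0, S3, S5, S6, S7, S9, S13}.
Comparing with the claimed set, S0 is missing.

S0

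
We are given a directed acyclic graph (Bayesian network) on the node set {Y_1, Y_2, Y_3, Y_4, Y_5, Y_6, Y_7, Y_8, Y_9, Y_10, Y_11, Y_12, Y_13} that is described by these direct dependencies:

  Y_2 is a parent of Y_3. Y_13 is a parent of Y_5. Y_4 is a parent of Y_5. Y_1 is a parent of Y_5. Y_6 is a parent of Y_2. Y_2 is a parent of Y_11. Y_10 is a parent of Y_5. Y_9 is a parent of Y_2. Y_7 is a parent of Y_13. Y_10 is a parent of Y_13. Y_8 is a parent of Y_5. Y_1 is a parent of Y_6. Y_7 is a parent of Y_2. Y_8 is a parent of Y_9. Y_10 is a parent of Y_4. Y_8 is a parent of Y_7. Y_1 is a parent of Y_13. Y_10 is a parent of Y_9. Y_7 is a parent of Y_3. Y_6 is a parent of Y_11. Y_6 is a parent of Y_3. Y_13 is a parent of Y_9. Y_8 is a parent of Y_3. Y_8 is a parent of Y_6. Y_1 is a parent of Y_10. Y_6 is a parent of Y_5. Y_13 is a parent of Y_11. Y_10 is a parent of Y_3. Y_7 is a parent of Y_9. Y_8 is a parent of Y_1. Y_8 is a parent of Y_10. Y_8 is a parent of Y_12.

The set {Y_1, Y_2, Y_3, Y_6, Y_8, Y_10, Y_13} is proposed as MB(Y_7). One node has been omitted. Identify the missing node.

Y_7's parents: Y_8.
Children of Y_7: Y_2, Y_3, Y_9, Y_13.
Co-parents of Y_7 (other parents of its children):
  Y_13: Y_1, Y_10
  Y_9: Y_8, Y_10, Y_13
  Y_2: Y_6, Y_9
  Y_3: Y_2, Y_6, Y_8, Y_10
MB(Y_7) = {Y_1, Y_2, Y_3, Y_6, Y_8, Y_9, Y_10, Y_13}.
Comparing with the claimed set, Y_9 is missing.

Y_9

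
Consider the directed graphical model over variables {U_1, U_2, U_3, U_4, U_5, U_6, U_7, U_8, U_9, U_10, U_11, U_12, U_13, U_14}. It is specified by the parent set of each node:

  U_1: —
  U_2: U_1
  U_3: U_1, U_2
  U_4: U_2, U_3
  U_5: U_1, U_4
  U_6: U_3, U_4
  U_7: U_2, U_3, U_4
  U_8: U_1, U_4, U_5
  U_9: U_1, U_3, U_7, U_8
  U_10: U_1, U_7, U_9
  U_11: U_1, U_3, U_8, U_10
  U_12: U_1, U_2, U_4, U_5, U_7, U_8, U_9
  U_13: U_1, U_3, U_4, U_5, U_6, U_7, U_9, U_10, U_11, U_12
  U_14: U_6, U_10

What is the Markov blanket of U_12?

{U_1, U_2, U_3, U_4, U_5, U_6, U_7, U_8, U_9, U_10, U_11, U_13}

Ch(U_12) = {U_13}.
U_12 has parents U_1, U_2, U_4, U_5, U_7, U_8, U_9.
Other parents of U_12's children:
  parents(U_13) \ {U_12} = {U_1, U_3, U_4, U_5, U_6, U_7, U_9, U_10, U_11}.
Union: {U_1, U_2, U_4, U_5, U_7, U_8, U_9} ∪ {U_13} ∪ {U_1, U_3, U_4, U_5, U_6, U_7, U_9, U_10, U_11} = {U_1, U_2, U_3, U_4, U_5, U_6, U_7, U_8, U_9, U_10, U_11, U_13}.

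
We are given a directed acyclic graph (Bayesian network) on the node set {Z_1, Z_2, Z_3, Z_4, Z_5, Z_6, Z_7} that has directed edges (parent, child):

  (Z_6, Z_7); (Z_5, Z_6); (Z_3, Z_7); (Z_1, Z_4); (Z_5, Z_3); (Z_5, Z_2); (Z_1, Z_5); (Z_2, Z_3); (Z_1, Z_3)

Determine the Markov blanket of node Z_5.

A node's Markov blanket = Pa ∪ Ch ∪ (parents of Ch other than the node itself).
Z_5 has parent Z_1.
Children of Z_5: Z_2, Z_3, Z_6.
For each child, the remaining parents (spouses of Z_5):
  Z_6: —
  Z_2: —
  Z_3: Z_1, Z_2
So the Markov blanket of Z_5 is {Z_1, Z_2, Z_3, Z_6}.

{Z_1, Z_2, Z_3, Z_6}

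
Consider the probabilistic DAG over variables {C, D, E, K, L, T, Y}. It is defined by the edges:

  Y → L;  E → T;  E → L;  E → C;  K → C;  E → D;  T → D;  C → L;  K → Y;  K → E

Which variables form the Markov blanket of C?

{E, K, L, Y}

Recall MB(v) = parents ∪ children ∪ spouses, where spouses are the other parents of v's children.
Children of C: L.
C has parents E, K.
Other parents of C's children:
  L: E, Y
Taking the union gives {E, K, L, Y}.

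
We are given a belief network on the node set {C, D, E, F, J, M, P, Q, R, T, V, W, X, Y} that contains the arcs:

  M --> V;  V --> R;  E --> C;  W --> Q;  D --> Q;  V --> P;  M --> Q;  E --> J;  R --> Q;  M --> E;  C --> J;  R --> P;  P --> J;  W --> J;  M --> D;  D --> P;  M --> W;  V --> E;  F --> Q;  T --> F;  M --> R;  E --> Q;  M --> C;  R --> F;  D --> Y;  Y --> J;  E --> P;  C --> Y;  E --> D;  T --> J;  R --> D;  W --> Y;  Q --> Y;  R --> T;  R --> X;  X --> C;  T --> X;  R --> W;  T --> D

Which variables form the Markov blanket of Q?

{C, D, E, F, M, R, W, Y}

Recall MB(v) = parents ∪ children ∪ spouses, where spouses are the other parents of v's children.
Pa(Q) = {D, E, F, M, R, W}.
Ch(Q) = {Y}.
Parents of each child, excluding Q:
  Y: C, D, W
Union: {D, E, F, M, R, W} ∪ {Y} ∪ {C, D, W} = {C, D, E, F, M, R, W, Y}.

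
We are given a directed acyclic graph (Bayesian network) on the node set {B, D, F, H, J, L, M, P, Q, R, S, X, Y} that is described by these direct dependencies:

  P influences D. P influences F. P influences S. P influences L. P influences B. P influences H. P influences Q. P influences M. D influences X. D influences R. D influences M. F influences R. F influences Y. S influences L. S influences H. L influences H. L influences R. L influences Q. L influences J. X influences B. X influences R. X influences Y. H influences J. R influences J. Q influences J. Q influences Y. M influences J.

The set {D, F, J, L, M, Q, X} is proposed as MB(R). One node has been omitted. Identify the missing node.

R has parents D, F, L, X.
Ch(R) = {J}.
Other parents of R's children:
  J: H, L, M, Q
MB(R) = {D, F, H, J, L, M, Q, X}.
Comparing with the claimed set, H is missing.

H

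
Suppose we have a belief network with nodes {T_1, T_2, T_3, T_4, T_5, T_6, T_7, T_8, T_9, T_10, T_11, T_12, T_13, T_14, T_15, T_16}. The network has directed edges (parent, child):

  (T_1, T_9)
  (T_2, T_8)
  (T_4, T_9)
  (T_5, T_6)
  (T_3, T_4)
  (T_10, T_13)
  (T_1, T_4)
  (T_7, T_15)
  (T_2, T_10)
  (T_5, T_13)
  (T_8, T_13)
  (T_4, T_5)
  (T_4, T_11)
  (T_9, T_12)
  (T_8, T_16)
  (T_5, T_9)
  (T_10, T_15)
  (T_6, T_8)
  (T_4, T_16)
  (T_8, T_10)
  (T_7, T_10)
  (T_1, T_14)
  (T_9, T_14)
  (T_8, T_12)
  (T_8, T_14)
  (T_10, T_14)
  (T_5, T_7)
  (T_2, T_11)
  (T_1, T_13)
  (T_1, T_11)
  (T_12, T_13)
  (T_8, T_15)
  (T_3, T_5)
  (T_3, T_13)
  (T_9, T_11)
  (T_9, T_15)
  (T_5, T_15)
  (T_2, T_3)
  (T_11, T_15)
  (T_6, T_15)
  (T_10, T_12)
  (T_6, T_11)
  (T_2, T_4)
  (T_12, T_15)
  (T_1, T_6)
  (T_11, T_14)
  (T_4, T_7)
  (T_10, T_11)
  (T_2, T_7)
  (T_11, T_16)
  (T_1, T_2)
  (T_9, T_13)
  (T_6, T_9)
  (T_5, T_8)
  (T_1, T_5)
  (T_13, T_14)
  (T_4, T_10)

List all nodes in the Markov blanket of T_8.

{T_1, T_2, T_3, T_4, T_5, T_6, T_7, T_9, T_10, T_11, T_12, T_13, T_14, T_15, T_16}

Ch(T_8) = {T_10, T_12, T_13, T_14, T_15, T_16}.
T_8's parents: T_2, T_5, T_6.
Parents of each child, excluding T_8:
  T_10's other parents are T_2, T_4, T_7.
  parents(T_12) \ {T_8} = {T_9, T_10}.
  T_13's other parents are T_1, T_3, T_5, T_9, T_10, T_12.
  T_14 also has parents T_1, T_9, T_10, T_11, T_13.
  T_15's other parents are T_5, T_6, T_7, T_9, T_10, T_11, T_12.
  parents(T_16) \ {T_8} = {T_4, T_11}.
Taking the union gives {T_1, T_2, T_3, T_4, T_5, T_6, T_7, T_9, T_10, T_11, T_12, T_13, T_14, T_15, T_16}.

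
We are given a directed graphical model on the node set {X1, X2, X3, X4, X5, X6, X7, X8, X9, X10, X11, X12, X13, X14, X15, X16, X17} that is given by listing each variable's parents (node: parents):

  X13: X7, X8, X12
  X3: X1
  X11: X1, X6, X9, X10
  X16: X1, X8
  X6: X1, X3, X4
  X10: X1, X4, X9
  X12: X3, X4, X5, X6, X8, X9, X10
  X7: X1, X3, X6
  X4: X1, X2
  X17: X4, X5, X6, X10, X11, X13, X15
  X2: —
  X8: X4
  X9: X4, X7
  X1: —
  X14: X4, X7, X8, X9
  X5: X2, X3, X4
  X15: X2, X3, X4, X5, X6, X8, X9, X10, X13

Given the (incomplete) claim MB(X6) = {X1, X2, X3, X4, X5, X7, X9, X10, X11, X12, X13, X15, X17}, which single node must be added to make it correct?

Parents of X6: X1, X3, X4.
Children of X6: X7, X11, X12, X15, X17.
Parents of each child, excluding X6:
  parents(X7) \ {X6} = {X1, X3}.
  parents(X11) \ {X6} = {X1, X9, X10}.
  parents(X12) \ {X6} = {X3, X4, X5, X8, X9, X10}.
  X15's other parents are X2, X3, X4, X5, X8, X9, X10, X13.
  X17's other parents are X4, X5, X10, X11, X13, X15.
MB(X6) = {X1, X2, X3, X4, X5, X7, X8, X9, X10, X11, X12, X13, X15, X17}.
Comparing with the claimed set, X8 is missing.

X8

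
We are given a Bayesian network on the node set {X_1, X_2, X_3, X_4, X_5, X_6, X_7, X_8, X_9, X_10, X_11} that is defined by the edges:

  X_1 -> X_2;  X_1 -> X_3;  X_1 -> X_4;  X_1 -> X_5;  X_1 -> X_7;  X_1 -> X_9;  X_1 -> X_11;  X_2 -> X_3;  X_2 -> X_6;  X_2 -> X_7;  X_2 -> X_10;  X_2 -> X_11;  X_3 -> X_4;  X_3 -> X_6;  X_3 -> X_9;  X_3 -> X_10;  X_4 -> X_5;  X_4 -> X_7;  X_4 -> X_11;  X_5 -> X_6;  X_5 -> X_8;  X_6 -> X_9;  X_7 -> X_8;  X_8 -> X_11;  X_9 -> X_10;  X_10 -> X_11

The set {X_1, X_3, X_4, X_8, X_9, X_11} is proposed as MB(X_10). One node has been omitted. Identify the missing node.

Pa(X_10) = {X_2, X_3, X_9}.
X_10 has child X_11.
For each child, the remaining parents (spouses of X_10):
  X_11: X_1, X_2, X_4, X_8
MB(X_10) = {X_1, X_2, X_3, X_4, X_8, X_9, X_11}.
Comparing with the claimed set, X_2 is missing.

X_2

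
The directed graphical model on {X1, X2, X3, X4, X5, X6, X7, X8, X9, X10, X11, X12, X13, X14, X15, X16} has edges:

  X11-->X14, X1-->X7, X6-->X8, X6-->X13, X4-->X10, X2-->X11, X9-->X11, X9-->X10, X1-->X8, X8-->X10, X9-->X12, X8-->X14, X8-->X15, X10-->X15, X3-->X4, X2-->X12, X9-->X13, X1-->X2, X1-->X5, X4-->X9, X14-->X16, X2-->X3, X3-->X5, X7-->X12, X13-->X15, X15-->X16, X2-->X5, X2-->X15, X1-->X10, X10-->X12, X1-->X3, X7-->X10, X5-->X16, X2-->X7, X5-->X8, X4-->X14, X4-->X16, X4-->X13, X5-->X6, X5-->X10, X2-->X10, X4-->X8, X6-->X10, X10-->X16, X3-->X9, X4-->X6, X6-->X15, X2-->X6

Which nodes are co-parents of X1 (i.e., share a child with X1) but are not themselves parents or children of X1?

{X4, X6, X9}

Children of X1: X2, X3, X5, X7, X8, X10.
  X2: —
  X3: X2
  X5: X2, X3
  X7: X2
  X8: X4, X5, X6
  X10: X2, X4, X5, X6, X7, X8, X9
Excluding nodes already adjacent to X1 (X2, X3, X5, X7, X8, X10), the co-parent-only contribution is {X4, X6, X9}.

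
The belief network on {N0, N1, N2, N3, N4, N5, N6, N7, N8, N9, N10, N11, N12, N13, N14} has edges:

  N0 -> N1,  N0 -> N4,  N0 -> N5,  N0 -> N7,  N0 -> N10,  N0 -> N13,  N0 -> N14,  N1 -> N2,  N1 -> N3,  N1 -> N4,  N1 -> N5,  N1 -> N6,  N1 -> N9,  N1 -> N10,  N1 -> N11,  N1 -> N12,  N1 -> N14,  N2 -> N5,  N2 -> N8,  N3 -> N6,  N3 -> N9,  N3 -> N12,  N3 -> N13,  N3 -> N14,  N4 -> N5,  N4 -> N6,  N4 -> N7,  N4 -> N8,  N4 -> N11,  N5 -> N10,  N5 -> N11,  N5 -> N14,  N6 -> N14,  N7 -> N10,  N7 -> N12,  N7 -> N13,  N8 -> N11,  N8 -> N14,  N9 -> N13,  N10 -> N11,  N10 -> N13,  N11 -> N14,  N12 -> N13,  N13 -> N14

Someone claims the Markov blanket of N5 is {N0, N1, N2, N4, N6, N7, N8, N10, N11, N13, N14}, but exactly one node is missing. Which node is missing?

N3

A node's Markov blanket = Pa ∪ Ch ∪ (parents of Ch other than the node itself).
Children of N5: N10, N11, N14.
N5's parents: N0, N1, N2, N4.
Parents of each child, excluding N5:
  N10 also has parents N0, N1, N7.
  N11 also has parents N1, N4, N8, N10.
  parents(N14) \ {N5} = {N0, N1, N3, N6, N8, N11, N13}.
MB(N5) = {N0, N1, N2, N3, N4, N6, N7, N8, N10, N11, N13, N14}.
Comparing with the claimed set, N3 is missing.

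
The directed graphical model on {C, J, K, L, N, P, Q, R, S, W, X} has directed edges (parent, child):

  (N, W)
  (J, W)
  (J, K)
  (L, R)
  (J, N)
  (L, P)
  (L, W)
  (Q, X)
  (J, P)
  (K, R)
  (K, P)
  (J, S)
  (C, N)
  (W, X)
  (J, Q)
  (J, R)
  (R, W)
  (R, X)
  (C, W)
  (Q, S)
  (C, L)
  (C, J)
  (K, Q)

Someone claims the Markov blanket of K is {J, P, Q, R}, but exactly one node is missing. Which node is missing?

The Markov blanket of a node is its parents, its children, and the other parents of its children.
K's parents: J.
K's children: P, Q, R.
Parents of each child, excluding K:
  P also has parents J, L.
  Q's other parent is J.
  parents(R) \ {K} = {J, L}.
MB(K) = {J, L, P, Q, R}.
Comparing with the claimed set, L is missing.

L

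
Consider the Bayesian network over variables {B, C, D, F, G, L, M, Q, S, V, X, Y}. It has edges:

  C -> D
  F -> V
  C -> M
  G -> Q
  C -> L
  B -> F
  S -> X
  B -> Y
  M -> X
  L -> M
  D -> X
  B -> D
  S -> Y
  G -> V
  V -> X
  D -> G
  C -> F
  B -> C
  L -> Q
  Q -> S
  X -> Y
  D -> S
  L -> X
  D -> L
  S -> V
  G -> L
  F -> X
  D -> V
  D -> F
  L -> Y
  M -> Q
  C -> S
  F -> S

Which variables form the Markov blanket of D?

The Markov blanket of a node is its parents, its children, and the other parents of its children.
Parents of D: B, C.
D's children: F, G, L, S, V, X.
Parents of each child, excluding D:
  F: B, C
  G: —
  L: C, G
  S: C, F, Q
  V: F, G, S
  X: F, L, M, S, V
So the Markov blanket of D is {B, C, F, G, L, M, Q, S, V, X}.

{B, C, F, G, L, M, Q, S, V, X}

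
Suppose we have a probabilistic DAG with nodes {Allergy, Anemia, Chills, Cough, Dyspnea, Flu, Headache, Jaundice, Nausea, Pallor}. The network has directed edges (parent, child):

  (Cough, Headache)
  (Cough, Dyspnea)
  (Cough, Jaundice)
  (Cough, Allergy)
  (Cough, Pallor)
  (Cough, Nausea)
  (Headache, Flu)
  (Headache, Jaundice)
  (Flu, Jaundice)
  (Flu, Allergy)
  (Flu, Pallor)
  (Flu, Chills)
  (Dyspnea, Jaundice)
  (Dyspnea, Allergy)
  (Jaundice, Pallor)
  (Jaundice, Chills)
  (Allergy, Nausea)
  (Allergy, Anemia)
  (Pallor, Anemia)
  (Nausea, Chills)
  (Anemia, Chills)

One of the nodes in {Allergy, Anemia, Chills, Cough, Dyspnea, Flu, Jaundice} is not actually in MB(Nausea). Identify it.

Dyspnea

Nausea has child Chills.
Pa(Nausea) = {Allergy, Cough}.
Other parents of Nausea's children:
  Chills also has parents Anemia, Flu, Jaundice.
MB(Nausea) = {Allergy, Anemia, Chills, Cough, Flu, Jaundice}.
Dyspnea is neither a parent, child, nor co-parent of Nausea, so it does not belong.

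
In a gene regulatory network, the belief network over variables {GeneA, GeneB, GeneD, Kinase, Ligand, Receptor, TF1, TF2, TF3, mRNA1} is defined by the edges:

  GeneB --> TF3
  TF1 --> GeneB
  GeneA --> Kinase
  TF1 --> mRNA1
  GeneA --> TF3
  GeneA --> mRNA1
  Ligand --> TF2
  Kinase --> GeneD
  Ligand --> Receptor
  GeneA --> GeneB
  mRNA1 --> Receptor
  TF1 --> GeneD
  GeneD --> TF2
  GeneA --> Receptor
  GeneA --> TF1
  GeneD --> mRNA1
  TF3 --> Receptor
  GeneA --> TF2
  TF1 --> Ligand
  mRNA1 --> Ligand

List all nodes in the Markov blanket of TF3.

Pa(TF3) = {GeneA, GeneB}.
Children of TF3: Receptor.
Other parents of TF3's children:
  parents(Receptor) \ {TF3} = {GeneA, Ligand, mRNA1}.
Union: {GeneA, GeneB} ∪ {Receptor} ∪ {GeneA, Ligand, mRNA1} = {GeneA, GeneB, Ligand, Receptor, mRNA1}.

{GeneA, GeneB, Ligand, Receptor, mRNA1}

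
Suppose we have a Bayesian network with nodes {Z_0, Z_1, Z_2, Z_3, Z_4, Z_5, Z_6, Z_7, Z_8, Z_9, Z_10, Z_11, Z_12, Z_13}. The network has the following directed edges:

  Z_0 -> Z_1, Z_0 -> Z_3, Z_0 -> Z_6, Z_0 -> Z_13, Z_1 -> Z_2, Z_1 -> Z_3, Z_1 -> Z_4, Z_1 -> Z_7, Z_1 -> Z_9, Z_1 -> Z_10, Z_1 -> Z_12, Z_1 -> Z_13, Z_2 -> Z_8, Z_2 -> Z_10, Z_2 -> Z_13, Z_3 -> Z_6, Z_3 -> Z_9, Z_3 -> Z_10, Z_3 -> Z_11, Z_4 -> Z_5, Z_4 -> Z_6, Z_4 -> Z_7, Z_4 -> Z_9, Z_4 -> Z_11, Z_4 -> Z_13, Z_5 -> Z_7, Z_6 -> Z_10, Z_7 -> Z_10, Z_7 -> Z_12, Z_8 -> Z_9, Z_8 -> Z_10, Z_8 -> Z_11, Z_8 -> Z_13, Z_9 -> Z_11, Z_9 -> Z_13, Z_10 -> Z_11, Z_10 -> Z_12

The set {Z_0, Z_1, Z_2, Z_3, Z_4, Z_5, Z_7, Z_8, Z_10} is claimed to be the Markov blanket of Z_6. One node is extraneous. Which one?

Z_5

Z_6's parents: Z_0, Z_3, Z_4.
Z_6 has child Z_10.
For each child, the remaining parents (spouses of Z_6):
  Z_10: Z_1, Z_2, Z_3, Z_7, Z_8
MB(Z_6) = {Z_0, Z_1, Z_2, Z_3, Z_4, Z_7, Z_8, Z_10}.
Z_5 is neither a parent, child, nor co-parent of Z_6, so it does not belong.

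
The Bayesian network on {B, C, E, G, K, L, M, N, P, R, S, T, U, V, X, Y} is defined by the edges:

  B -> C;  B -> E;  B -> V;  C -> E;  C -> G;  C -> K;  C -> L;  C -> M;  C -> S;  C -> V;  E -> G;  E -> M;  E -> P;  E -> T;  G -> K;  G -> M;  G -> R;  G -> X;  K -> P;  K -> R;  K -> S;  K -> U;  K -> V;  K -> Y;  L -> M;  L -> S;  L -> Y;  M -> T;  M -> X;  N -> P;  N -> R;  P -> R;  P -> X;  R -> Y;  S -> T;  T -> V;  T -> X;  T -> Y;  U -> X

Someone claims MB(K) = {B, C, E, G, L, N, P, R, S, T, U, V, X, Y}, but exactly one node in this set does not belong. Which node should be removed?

By definition, MB(K) is built from K's parents, K's children, and the co-parents of K.
K's parents: C, G.
K has children P, R, S, U, V, Y.
Co-parents of K (other parents of its children):
  P's other parents are E, N.
  parents(R) \ {K} = {G, N, P}.
  S's other parents are C, L.
  U has no other parent.
  V also has parents B, C, T.
  Y's other parents are L, R, T.
MB(K) = {B, C, E, G, L, N, P, R, S, T, U, V, Y}.
X is neither a parent, child, nor co-parent of K, so it does not belong.

X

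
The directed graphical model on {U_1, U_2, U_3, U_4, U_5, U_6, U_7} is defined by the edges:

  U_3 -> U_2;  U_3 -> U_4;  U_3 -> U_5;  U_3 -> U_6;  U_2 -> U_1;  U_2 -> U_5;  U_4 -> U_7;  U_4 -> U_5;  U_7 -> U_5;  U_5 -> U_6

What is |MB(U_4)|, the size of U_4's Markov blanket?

Parents of U_4: U_3.
Ch(U_4) = {U_5, U_7}.
Co-parents of U_4 (other parents of its children):
  U_7: no additional parents.
  U_5's other parents are U_2, U_3, U_7.
MB(U_4) = {U_2, U_3, U_5, U_7}, which has 4 nodes.

4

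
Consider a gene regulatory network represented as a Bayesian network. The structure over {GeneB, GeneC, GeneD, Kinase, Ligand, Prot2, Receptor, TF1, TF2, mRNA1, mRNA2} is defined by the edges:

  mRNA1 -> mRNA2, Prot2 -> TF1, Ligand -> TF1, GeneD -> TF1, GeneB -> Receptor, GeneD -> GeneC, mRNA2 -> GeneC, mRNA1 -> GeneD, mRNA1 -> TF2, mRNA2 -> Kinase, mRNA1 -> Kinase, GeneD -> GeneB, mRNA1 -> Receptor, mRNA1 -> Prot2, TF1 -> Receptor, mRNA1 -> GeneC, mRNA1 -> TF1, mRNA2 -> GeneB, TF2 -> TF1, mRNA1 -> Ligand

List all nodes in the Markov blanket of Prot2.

{GeneD, Ligand, TF1, TF2, mRNA1}

Prot2 has parent mRNA1.
Children of Prot2: TF1.
Other parents of Prot2's children:
  TF1: GeneD, Ligand, TF2, mRNA1
Union: {mRNA1} ∪ {TF1} ∪ {GeneD, Ligand, TF2, mRNA1} = {GeneD, Ligand, TF1, TF2, mRNA1}.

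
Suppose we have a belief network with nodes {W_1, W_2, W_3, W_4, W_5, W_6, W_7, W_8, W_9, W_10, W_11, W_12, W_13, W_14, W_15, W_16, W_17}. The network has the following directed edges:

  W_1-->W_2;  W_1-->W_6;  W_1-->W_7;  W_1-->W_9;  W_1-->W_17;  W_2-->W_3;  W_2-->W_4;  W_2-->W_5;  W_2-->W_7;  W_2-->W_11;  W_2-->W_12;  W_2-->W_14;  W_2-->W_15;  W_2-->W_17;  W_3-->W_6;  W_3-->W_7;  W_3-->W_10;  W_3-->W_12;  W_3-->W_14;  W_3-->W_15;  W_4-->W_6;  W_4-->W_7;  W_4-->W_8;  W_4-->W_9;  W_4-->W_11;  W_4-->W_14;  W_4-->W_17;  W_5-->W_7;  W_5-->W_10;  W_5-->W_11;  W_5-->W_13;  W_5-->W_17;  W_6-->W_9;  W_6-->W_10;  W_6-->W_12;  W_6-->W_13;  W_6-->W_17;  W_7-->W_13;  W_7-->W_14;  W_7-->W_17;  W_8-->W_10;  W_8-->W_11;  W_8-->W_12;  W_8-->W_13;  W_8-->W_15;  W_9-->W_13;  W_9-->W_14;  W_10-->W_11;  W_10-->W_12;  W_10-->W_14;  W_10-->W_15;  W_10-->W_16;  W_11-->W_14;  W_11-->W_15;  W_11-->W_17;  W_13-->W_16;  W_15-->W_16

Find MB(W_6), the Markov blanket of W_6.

A node's Markov blanket = Pa ∪ Ch ∪ (parents of Ch other than the node itself).
W_6 has children W_9, W_10, W_12, W_13, W_17.
Parents of W_6: W_1, W_3, W_4.
For each child, the remaining parents (spouses of W_6):
  W_9: W_1, W_4
  W_10: W_3, W_5, W_8
  W_12: W_2, W_3, W_8, W_10
  W_13: W_5, W_7, W_8, W_9
  W_17: W_1, W_2, W_4, W_5, W_7, W_11
So the Markov blanket of W_6 is {W_1, W_2, W_3, W_4, W_5, W_7, W_8, W_9, W_10, W_11, W_12, W_13, W_17}.

{W_1, W_2, W_3, W_4, W_5, W_7, W_8, W_9, W_10, W_11, W_12, W_13, W_17}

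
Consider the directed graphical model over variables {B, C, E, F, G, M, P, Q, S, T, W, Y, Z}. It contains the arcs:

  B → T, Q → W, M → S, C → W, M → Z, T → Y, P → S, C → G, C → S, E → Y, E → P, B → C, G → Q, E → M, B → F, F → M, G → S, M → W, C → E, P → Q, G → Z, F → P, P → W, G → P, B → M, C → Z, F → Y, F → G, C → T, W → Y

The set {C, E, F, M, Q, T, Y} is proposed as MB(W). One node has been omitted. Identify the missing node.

W has parents C, M, P, Q.
Ch(W) = {Y}.
For each child, the remaining parents (spouses of W):
  Y also has parents E, F, T.
MB(W) = {C, E, F, M, P, Q, T, Y}.
Comparing with the claimed set, P is missing.

P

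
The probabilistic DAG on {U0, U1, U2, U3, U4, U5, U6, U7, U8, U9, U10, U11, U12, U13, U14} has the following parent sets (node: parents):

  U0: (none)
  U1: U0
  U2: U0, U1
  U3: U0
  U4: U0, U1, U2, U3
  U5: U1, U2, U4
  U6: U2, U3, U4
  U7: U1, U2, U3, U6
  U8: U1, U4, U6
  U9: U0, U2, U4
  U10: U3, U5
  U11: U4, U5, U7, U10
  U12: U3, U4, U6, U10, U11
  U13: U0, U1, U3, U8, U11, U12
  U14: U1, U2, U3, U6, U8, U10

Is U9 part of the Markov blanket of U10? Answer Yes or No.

No

A node's Markov blanket = Pa ∪ Ch ∪ (parents of Ch other than the node itself).
U10's children: U11, U12, U14.
U10 has parents U3, U5.
Co-parents of U10 (other parents of its children):
  U11 also has parents U4, U5, U7.
  U12's other parents are U3, U4, U6, U11.
  U14 also has parents U1, U2, U3, U6, U8.
MB(U10) = {U1, U2, U3, U4, U5, U6, U7, U8, U11, U12, U14}; U9 is not in this set.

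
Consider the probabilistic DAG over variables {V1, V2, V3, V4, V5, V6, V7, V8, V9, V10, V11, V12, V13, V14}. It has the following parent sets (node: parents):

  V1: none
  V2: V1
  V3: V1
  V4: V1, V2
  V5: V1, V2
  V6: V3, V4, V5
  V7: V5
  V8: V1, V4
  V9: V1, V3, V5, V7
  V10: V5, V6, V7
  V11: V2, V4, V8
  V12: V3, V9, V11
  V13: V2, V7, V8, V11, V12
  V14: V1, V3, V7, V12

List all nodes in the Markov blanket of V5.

{V1, V2, V3, V4, V6, V7, V9, V10}

V5's parents: V1, V2.
Ch(V5) = {V6, V7, V9, V10}.
For each child, the remaining parents (spouses of V5):
  V6: V3, V4
  V7: —
  V9: V1, V3, V7
  V10: V6, V7
Union: {V1, V2} ∪ {V6, V7, V9, V10} ∪ {V1, V3, V4, V6, V7} = {V1, V2, V3, V4, V6, V7, V9, V10}.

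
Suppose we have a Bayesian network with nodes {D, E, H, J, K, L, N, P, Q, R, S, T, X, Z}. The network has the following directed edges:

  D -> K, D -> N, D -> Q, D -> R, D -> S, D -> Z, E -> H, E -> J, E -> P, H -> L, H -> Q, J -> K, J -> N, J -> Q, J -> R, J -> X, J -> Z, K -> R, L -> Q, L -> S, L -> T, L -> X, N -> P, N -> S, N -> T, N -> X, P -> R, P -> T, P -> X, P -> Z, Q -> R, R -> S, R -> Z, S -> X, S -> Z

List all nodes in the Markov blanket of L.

{D, H, J, N, P, Q, R, S, T, X}

Recall MB(v) = parents ∪ children ∪ spouses, where spouses are the other parents of v's children.
Parents of L: H.
L has children Q, S, T, X.
Co-parents of L (other parents of its children):
  Q's other parents are D, H, J.
  parents(S) \ {L} = {D, N, R}.
  T also has parents N, P.
  X also has parents J, N, P, S.
So the Markov blanket of L is {D, H, J, N, P, Q, R, S, T, X}.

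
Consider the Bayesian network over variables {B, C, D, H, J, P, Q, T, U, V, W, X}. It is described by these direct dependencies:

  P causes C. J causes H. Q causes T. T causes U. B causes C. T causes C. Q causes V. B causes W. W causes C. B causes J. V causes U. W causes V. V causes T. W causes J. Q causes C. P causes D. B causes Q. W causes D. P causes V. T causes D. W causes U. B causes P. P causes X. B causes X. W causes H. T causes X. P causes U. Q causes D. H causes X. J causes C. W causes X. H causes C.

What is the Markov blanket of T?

Parents of T: Q, V.
Ch(T) = {C, D, U, X}.
For each child, the remaining parents (spouses of T):
  X: B, H, P, W
  C: B, H, J, P, Q, W
  U: P, V, W
  D: P, Q, W
Taking the union gives {B, C, D, H, J, P, Q, U, V, W, X}.

{B, C, D, H, J, P, Q, U, V, W, X}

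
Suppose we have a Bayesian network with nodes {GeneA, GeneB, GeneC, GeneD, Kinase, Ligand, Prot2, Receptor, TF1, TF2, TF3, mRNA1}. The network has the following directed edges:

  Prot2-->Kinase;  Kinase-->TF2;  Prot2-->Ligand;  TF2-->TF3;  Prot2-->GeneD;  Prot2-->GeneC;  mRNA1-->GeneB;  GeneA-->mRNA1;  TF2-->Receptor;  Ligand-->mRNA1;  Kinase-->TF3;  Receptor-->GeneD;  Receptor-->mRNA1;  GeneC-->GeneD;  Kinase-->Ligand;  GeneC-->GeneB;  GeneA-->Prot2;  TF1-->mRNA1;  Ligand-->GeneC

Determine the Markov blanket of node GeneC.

By definition, MB(GeneC) is built from GeneC's parents, GeneC's children, and the co-parents of GeneC.
Children of GeneC: GeneB, GeneD.
Pa(GeneC) = {Ligand, Prot2}.
Parents of each child, excluding GeneC:
  GeneB: mRNA1
  GeneD: Prot2, Receptor
MB(GeneC) = {GeneB, GeneD, Ligand, Prot2, Receptor, mRNA1}.

{GeneB, GeneD, Ligand, Prot2, Receptor, mRNA1}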